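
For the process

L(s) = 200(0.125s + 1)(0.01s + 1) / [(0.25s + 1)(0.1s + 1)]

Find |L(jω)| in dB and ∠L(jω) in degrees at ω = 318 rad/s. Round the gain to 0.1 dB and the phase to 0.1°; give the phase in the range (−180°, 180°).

At ω = 318 rad/s:
zero (1 + j318·0.125) = 1 + j39.75 → |·| ≈ 39.763, ∠ ≈ 88.56°
zero (1 + j318·0.01) = 1 + j3.18 → |·| ≈ 3.3335, ∠ ≈ 72.54°
pole (1 + j318·0.25) = 1 + j79.5 → |·| ≈ 79.506, ∠ ≈ 89.28°
pole (1 + j318·0.1) = 1 + j31.8 → |·| ≈ 31.816, ∠ ≈ 88.20°
|L| = 200 · 39.763 · 3.3335 / (79.506 · 31.816) ≈ 10.48
Gain = 20 log₁₀(10.48) ≈ 20.41 dB
∠L = (88.56° + 72.54°) − (89.28° + 88.20°) = -16.38°

20.4 dB, -16.4°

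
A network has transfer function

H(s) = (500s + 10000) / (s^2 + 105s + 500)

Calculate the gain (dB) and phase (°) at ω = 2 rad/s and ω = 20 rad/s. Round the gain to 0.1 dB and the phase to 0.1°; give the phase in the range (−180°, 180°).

ω = 2: 25.4 dB, -17.2°; ω = 20: 16.6 dB, -42.3°

Substitute s = j2:
Numerator: 500(j2) + 10000 = 10000 + j1000
Denominator: (j2)^2 + 105(j2) + 500 = 496 + j210
|N| = √(10000² + 1000²) ≈ 10050, ∠N ≈ 5.71°
|D| = √(496² + 210²) ≈ 538.62, ∠D ≈ 22.95°
|H| = 10050 / 538.62 ≈ 18.659
Gain = 20 log₁₀(18.659) ≈ 25.42 dB
∠H = 5.71° − 22.95° = -17.24°

Substitute s = j20:
Numerator: 500(j20) + 10000 = 10000 + j10000
Denominator: (j20)^2 + 105(j20) + 500 = 100 + j2100
|N| = √(10000² + 10000²) ≈ 14142, ∠N ≈ 45.00°
|D| = √(100² + 2100²) ≈ 2102.4, ∠D ≈ 87.27°
|H| = 14142 / 2102.4 ≈ 6.7266
Gain = 20 log₁₀(6.7266) ≈ 16.56 dB
∠H = 45.00° − 87.27° = -42.27°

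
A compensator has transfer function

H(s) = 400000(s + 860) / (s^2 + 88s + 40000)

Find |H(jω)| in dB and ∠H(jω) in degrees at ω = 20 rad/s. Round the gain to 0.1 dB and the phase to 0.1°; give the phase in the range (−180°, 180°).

78.8 dB, -1.2°

At s = jω = j20:
zero (s+860): 860 + j20 → |·| = √(860²+20²) = √740000 ≈ 860.23, ∠ = arctan(20/860) ≈ 1.33°
quadratic: (j20)² + 88·j20 + 40000 = 39600 + j1760 → |·| ≈ 39639, ∠ ≈ 2.54°
|H| = 400000 · 860.23 / 39639 ≈ 8680.6
Gain = 20 log₁₀(8680.6) ≈ 78.77 dB
∠H = 1.33° − 2.54° = -1.21°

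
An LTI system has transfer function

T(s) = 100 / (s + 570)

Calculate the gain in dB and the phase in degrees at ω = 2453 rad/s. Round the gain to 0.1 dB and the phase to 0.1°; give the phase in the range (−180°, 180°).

At s = jω = j2453:
pole (s+570): 570 + j2453 → |·| = √(570²+2453²) = √6342109 ≈ 2518.4, ∠ = arctan(2453/570) ≈ 76.92°
|T| = 100 / 2518.4 ≈ 0.039708
Gain = 20 log₁₀(0.039708) ≈ -28.02 dB
∠T = 0.00° − 76.92° = -76.92°

-28.0 dB, -76.9°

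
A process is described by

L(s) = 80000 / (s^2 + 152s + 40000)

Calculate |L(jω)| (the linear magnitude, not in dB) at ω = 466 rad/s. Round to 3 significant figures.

0.419

At s = jω = j466:
quadratic: (j466)² + 152·j466 + 40000 = -177156 + j70832 → |·| ≈ 1.9079e+05, ∠ ≈ 158.21°
|L| = 80000 / 1.9079e+05 ≈ 0.41931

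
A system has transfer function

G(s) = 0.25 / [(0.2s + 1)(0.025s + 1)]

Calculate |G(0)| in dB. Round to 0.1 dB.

G(0) = 0.25 · 1 / 1 = 0.25
20 log₁₀(0.25) ≈ -12.04 dB

-12.0 dB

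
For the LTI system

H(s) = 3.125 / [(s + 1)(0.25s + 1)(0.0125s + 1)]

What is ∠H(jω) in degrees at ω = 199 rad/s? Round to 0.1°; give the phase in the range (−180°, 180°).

113.3°

At ω = 199 rad/s:
pole (1 + j199·1) = 1 + j199 → |·| ≈ 199, ∠ ≈ 89.71°
pole (1 + j199·0.25) = 1 + j49.75 → |·| ≈ 49.76, ∠ ≈ 88.85°
pole (1 + j199·0.0125) = 1 + j2.4875 → |·| ≈ 2.681, ∠ ≈ 68.10°
∠H = (0°) − (89.71° + 88.85° + 68.10°) = -246.66° ≡ 113.34° (principal value)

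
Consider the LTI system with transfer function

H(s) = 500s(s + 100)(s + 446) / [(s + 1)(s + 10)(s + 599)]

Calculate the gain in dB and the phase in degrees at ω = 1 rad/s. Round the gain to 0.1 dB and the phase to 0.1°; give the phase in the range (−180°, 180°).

At s = jω = j1:
zero (s+100): 100 + j1 → |·| = √(100²+1²) = √10001 ≈ 100, ∠ = arctan(1/100) ≈ 0.57°
zero (s+446): 446 + j1 → |·| = √(446²+1²) = √198917 ≈ 446, ∠ = arctan(1/446) ≈ 0.13°
zero at origin: s = j1 → |·| = 1, ∠ = 90.00°
pole (s+1): 1 + j1 → |·| = √(1²+1²) = √2 ≈ 1.4142, ∠ = arctan(1/1) ≈ 45.00°
pole (s+10): 10 + j1 → |·| = √(10²+1²) = √101 ≈ 10.05, ∠ = arctan(1/10) ≈ 5.71°
pole (s+599): 599 + j1 → |·| = √(599²+1²) = √358802 ≈ 599, ∠ = arctan(1/599) ≈ 0.10°
|H| = 500 · 44600 / 8513.4 ≈ 2619.4
Gain = 20 log₁₀(2619.4) ≈ 68.36 dB
∠H = 90.70° − 50.81° = 39.89°

68.4 dB, 39.9°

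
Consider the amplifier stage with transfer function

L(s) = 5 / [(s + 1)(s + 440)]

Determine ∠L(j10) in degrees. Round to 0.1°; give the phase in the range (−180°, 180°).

-85.6°

At s = jω = j10:
pole (s+1): 1 + j10 → |·| = √(1²+10²) = √101 ≈ 10.05, ∠ = arctan(10/1) ≈ 84.29°
pole (s+440): 440 + j10 → |·| = √(440²+10²) = √193700 ≈ 440.11, ∠ = arctan(10/440) ≈ 1.30°
∠L = 0.00° − 85.59° = -85.59°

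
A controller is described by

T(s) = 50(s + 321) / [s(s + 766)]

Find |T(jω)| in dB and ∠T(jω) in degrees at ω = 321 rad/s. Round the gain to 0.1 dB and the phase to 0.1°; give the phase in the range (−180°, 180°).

-21.4 dB, -67.7°

At s = jω = j321:
zero (s+321): 321 + j321 → |·| = √(321²+321²) = √206082 ≈ 453.96, ∠ = arctan(321/321) ≈ 45.00°
pole (s+766): 766 + j321 → |·| = √(766²+321²) = √689797 ≈ 830.54, ∠ = arctan(321/766) ≈ 22.74°
pole at origin: |s| = 321, ∠ = 90.00° (in denominator)
|T| = 50 · 453.96 / 2.666e+05 ≈ 0.085139
Gain = 20 log₁₀(0.085139) ≈ -21.40 dB
∠T = 45.00° − 112.74° = -67.74°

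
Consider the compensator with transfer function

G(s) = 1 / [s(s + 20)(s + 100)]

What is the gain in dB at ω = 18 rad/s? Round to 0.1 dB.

-93.8 dB

At s = jω = j18:
pole (s+20): 20 + j18 → |·| = √(20²+18²) = √724 ≈ 26.907, ∠ = arctan(18/20) ≈ 41.99°
pole (s+100): 100 + j18 → |·| = √(100²+18²) = √10324 ≈ 101.61, ∠ = arctan(18/100) ≈ 10.20°
pole at origin: |s| = 18, ∠ = 90.00° (in denominator)
|G| = 1 / 49212 ≈ 2.032e-05
Gain = 20 log₁₀(2.032e-05) ≈ -93.84 dB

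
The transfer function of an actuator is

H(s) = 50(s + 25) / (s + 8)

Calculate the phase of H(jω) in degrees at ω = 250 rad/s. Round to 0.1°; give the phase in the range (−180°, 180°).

At s = jω = j250:
zero (s+25): 25 + j250 → |·| = √(25²+250²) = √63125 ≈ 251.25, ∠ = arctan(250/25) ≈ 84.29°
pole (s+8): 8 + j250 → |·| = √(8²+250²) = √62564 ≈ 250.13, ∠ = arctan(250/8) ≈ 88.17°
∠H = 84.29° − 88.17° = -3.88°

-3.9°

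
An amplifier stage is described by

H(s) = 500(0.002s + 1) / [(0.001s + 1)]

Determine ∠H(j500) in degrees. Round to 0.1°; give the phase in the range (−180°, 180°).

18.4°

At ω = 500 rad/s:
zero (1 + j500·0.002) = 1 + j1 → |·| ≈ 1.4142, ∠ ≈ 45.00°
pole (1 + j500·0.001) = 1 + j0.5 → |·| ≈ 1.118, ∠ ≈ 26.57°
∠H = (45.00°) − (26.57°) = 18.43°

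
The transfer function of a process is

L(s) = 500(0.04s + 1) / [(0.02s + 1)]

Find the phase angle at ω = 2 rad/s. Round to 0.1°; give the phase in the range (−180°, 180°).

At ω = 2 rad/s:
zero (1 + j2·0.04) = 1 + j0.08 → |·| ≈ 1.0032, ∠ ≈ 4.57°
pole (1 + j2·0.02) = 1 + j0.04 → |·| ≈ 1.0008, ∠ ≈ 2.29°
∠L = (4.57°) − (2.29°) = 2.28°

2.3°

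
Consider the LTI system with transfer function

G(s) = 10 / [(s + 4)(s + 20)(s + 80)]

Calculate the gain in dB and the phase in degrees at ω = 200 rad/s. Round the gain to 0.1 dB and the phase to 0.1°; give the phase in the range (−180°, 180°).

-118.8 dB, 118.7°

At s = jω = j200:
pole (s+4): 4 + j200 → |·| = √(4²+200²) = √40016 ≈ 200.04, ∠ = arctan(200/4) ≈ 88.85°
pole (s+20): 20 + j200 → |·| = √(20²+200²) = √40400 ≈ 201, ∠ = arctan(200/20) ≈ 84.29°
pole (s+80): 80 + j200 → |·| = √(80²+200²) = √46400 ≈ 215.41, ∠ = arctan(200/80) ≈ 68.20°
|G| = 10 / 8.6612e+06 ≈ 1.1546e-06
Gain = 20 log₁₀(1.1546e-06) ≈ -118.75 dB
∠G = 0.00° − 241.34° = -241.34° ≡ 118.66° (principal value)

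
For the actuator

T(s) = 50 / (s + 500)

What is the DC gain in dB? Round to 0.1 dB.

T(0) = 50 / 500 = 0.1
20 log₁₀(0.1) ≈ -20.00 dB

-20.0 dB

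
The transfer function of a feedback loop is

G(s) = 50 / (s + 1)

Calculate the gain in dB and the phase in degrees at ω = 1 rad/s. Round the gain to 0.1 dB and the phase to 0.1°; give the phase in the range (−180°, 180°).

Substitute s = j1:
Numerator: 50 = 50 + j0
Denominator: (j1) + 1 = 1 + j1
|N| = √(50² + 0²) ≈ 50, ∠N ≈ 0.00°
|D| = √(1² + 1²) ≈ 1.4142, ∠D ≈ 45.00°
|G| = 50 / 1.4142 ≈ 35.356
Gain = 20 log₁₀(35.356) ≈ 30.97 dB
∠G = 0.00° − 45.00° = -45.00°

31.0 dB, -45.0°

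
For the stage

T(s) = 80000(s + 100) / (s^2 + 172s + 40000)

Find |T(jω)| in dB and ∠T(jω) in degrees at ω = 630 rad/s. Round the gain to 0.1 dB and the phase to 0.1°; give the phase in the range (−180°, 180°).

42.7 dB, -82.1°

At s = jω = j630:
zero (s+100): 100 + j630 → |·| = √(100²+630²) = √406900 ≈ 637.89, ∠ = arctan(630/100) ≈ 80.98°
quadratic: (j630)² + 172·j630 + 40000 = -356900 + j108360 → |·| ≈ 3.7299e+05, ∠ ≈ 163.11°
|T| = 80000 · 637.89 / 3.7299e+05 ≈ 136.82
Gain = 20 log₁₀(136.82) ≈ 42.72 dB
∠T = 80.98° − 163.11° = -82.13°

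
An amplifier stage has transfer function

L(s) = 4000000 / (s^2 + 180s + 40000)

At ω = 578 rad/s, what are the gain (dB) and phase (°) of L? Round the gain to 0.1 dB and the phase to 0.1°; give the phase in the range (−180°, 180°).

At s = jω = j578:
quadratic: (j578)² + 180·j578 + 40000 = -294084 + j104040 → |·| ≈ 3.1195e+05, ∠ ≈ 160.52°
|L| = 4000000 / 3.1195e+05 ≈ 12.823
Gain = 20 log₁₀(12.823) ≈ 22.16 dB
∠L = 0.00° − 160.52° = -160.52°

22.2 dB, -160.5°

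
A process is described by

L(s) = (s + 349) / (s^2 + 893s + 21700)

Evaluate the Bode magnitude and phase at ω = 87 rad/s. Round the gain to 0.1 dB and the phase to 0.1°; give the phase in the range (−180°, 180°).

Substitute s = j87:
Numerator: (j87) + 349 = 349 + j87
Denominator: (j87)^2 + 893(j87) + 21700 = 14131 + j77691
|N| = √(349² + 87²) ≈ 359.68, ∠N ≈ 14.00°
|D| = √(14131² + 77691²) ≈ 78966, ∠D ≈ 79.69°
|L| = 359.68 / 78966 ≈ 0.0045549
Gain = 20 log₁₀(0.0045549) ≈ -46.83 dB
∠L = 14.00° − 79.69° = -65.69°

-46.8 dB, -65.7°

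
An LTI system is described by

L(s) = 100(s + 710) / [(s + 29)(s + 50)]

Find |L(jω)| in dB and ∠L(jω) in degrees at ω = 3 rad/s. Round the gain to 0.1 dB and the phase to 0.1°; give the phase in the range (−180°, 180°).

At s = jω = j3:
zero (s+710): 710 + j3 → |·| = √(710²+3²) = √504109 ≈ 710.01, ∠ = arctan(3/710) ≈ 0.24°
pole (s+29): 29 + j3 → |·| = √(29²+3²) = √850 ≈ 29.155, ∠ = arctan(3/29) ≈ 5.91°
pole (s+50): 50 + j3 → |·| = √(50²+3²) = √2509 ≈ 50.09, ∠ = arctan(3/50) ≈ 3.43°
|L| = 100 · 710.01 / 1460.4 ≈ 48.618
Gain = 20 log₁₀(48.618) ≈ 33.74 dB
∠L = 0.24° − 9.34° = -9.10°

33.7 dB, -9.1°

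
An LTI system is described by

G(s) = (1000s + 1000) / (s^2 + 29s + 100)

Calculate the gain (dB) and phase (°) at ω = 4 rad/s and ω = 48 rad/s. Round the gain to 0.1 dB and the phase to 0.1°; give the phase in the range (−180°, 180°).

ω = 4: 29.2 dB, 21.9°; ω = 48: 25.3 dB, -58.9°

Substitute s = j4:
Numerator: 1000(j4) + 1000 = 1000 + j4000
Denominator: (j4)^2 + 29(j4) + 100 = 84 + j116
|N| = √(1000² + 4000²) ≈ 4123.1, ∠N ≈ 75.96°
|D| = √(84² + 116²) ≈ 143.22, ∠D ≈ 54.09°
|G| = 4123.1 / 143.22 ≈ 28.789
Gain = 20 log₁₀(28.789) ≈ 29.18 dB
∠G = 75.96° − 54.09° = 21.87°

Substitute s = j48:
Numerator: 1000(j48) + 1000 = 1000 + j48000
Denominator: (j48)^2 + 29(j48) + 100 = -2204 + j1392
|N| = √(1000² + 48000²) ≈ 48010, ∠N ≈ 88.81°
|D| = √(2204² + 1392²) ≈ 2606.8, ∠D ≈ 147.72°
|G| = 48010 / 2606.8 ≈ 18.417
Gain = 20 log₁₀(18.417) ≈ 25.30 dB
∠G = 88.81° − 147.72° = -58.91°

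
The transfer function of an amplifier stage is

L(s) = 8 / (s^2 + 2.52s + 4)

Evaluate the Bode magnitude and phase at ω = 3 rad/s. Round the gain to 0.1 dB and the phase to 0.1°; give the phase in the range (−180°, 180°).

At s = jω = j3:
quadratic: (j3)² + 2.52·j3 + 4 = -5 + j7.56 → |·| ≈ 9.0639, ∠ ≈ 123.48°
|L| = 8 / 9.0639 ≈ 0.88262
Gain = 20 log₁₀(0.88262) ≈ -1.08 dB
∠L = 0.00° − 123.48° = -123.48°

-1.1 dB, -123.5°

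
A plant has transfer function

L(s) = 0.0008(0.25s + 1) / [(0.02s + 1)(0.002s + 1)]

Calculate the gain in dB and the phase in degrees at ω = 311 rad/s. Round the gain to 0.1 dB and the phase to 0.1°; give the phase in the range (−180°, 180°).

-41.5 dB, -23.5°

At ω = 311 rad/s:
zero (1 + j311·0.25) = 1 + j77.75 → |·| ≈ 77.756, ∠ ≈ 89.26°
pole (1 + j311·0.02) = 1 + j6.22 → |·| ≈ 6.2999, ∠ ≈ 80.87°
pole (1 + j311·0.002) = 1 + j0.622 → |·| ≈ 1.1777, ∠ ≈ 31.88°
|L| = 0.0008 · 77.756 / (6.2999 · 1.1777) ≈ 0.0083841
Gain = 20 log₁₀(0.0083841) ≈ -41.53 dB
∠L = (89.26°) − (80.87° + 31.88°) = -23.49°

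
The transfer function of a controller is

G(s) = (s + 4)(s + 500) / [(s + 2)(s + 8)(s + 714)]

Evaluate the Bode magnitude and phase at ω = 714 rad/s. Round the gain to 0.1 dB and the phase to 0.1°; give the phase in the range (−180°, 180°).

At s = jω = j714:
zero (s+4): 4 + j714 → |·| = √(4²+714²) = √509812 ≈ 714.01, ∠ = arctan(714/4) ≈ 89.68°
zero (s+500): 500 + j714 → |·| = √(500²+714²) = √759796 ≈ 871.66, ∠ = arctan(714/500) ≈ 55.00°
pole (s+2): 2 + j714 → |·| = √(2²+714²) = √509800 ≈ 714, ∠ = arctan(714/2) ≈ 89.84°
pole (s+8): 8 + j714 → |·| = √(8²+714²) = √509860 ≈ 714.04, ∠ = arctan(714/8) ≈ 89.36°
pole (s+714): 714 + j714 → |·| = √(714²+714²) = √1019592 ≈ 1009.7, ∠ = arctan(714/714) ≈ 45.00°
|G| = 1 · 6.2237e+05 / 5.1477e+08 ≈ 0.001209
Gain = 20 log₁₀(0.001209) ≈ -58.35 dB
∠G = 144.68° − 224.20° = -79.52°

-58.4 dB, -79.5°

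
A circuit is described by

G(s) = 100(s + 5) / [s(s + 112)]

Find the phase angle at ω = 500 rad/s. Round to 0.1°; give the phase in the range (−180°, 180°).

-77.9°

At s = jω = j500:
zero (s+5): 5 + j500 → |·| = √(5²+500²) = √250025 ≈ 500.02, ∠ = arctan(500/5) ≈ 89.43°
pole (s+112): 112 + j500 → |·| = √(112²+500²) = √262544 ≈ 512.39, ∠ = arctan(500/112) ≈ 77.37°
pole at origin: |s| = 500, ∠ = 90.00° (in denominator)
∠G = 89.43° − 167.37° = -77.94°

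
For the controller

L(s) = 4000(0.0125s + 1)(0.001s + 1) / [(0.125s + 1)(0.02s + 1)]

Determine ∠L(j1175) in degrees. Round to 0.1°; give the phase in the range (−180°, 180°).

-41.5°

At ω = 1175 rad/s:
zero (1 + j1175·0.0125) = 1 + j14.6875 → |·| ≈ 14.722, ∠ ≈ 86.11°
zero (1 + j1175·0.001) = 1 + j1.175 → |·| ≈ 1.5429, ∠ ≈ 49.60°
pole (1 + j1175·0.125) = 1 + j146.875 → |·| ≈ 146.88, ∠ ≈ 89.61°
pole (1 + j1175·0.02) = 1 + j23.5 → |·| ≈ 23.521, ∠ ≈ 87.56°
∠L = (86.11° + 49.60°) − (89.61° + 87.56°) = -41.46°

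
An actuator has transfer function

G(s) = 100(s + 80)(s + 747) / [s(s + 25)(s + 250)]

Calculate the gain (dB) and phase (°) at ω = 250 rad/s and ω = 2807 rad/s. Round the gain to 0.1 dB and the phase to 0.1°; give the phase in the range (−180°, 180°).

ω = 250: -0.6 dB, -128.5°; ω = 2807: -28.7 dB, -100.9°

At s = jω = j250:
zero (s+80): 80 + j250 → |·| = √(80²+250²) = √68900 ≈ 262.49, ∠ = arctan(250/80) ≈ 72.26°
zero (s+747): 747 + j250 → |·| = √(747²+250²) = √620509 ≈ 787.72, ∠ = arctan(250/747) ≈ 18.50°
pole (s+25): 25 + j250 → |·| = √(25²+250²) = √63125 ≈ 251.25, ∠ = arctan(250/25) ≈ 84.29°
pole (s+250): 250 + j250 → |·| = √(250²+250²) = √125000 ≈ 353.55, ∠ = arctan(250/250) ≈ 45.00°
pole at origin: |s| = 250, ∠ = 90.00° (in denominator)
|G| = 100 · 2.0677e+05 / 2.2207e+07 ≈ 0.9311
Gain = 20 log₁₀(0.9311) ≈ -0.62 dB
∠G = 90.76° − 219.29° = -128.53°

At s = jω = j2807:
zero (s+80): 80 + j2807 → |·| = √(80²+2807²) = √7885649 ≈ 2808.1, ∠ = arctan(2807/80) ≈ 88.37°
zero (s+747): 747 + j2807 → |·| = √(747²+2807²) = √8437258 ≈ 2904.7, ∠ = arctan(2807/747) ≈ 75.10°
pole (s+25): 25 + j2807 → |·| = √(25²+2807²) = √7879874 ≈ 2807.1, ∠ = arctan(2807/25) ≈ 89.49°
pole (s+250): 250 + j2807 → |·| = √(250²+2807²) = √7941749 ≈ 2818.1, ∠ = arctan(2807/250) ≈ 84.91°
pole at origin: |s| = 2807, ∠ = 90.00° (in denominator)
|G| = 100 · 8.1567e+06 / 2.2205e+10 ≈ 0.036734
Gain = 20 log₁₀(0.036734) ≈ -28.70 dB
∠G = 163.47° − 264.40° = -100.93°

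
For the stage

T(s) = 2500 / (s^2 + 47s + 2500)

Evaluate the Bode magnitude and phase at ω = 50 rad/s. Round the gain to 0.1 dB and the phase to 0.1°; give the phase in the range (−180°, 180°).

0.5 dB, -90.0°

At s = jω = j50:
quadratic: (j50)² + 47·j50 + 2500 = 0 + j2350 → |·| ≈ 2350, ∠ ≈ 90.00°
|T| = 2500 / 2350 ≈ 1.0638
Gain = 20 log₁₀(1.0638) ≈ 0.54 dB
∠T = 0.00° − 90.00° = -90.00°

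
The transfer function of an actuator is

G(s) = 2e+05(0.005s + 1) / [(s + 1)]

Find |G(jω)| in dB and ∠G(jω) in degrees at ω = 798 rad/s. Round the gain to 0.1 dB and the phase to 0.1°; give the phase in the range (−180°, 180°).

60.3 dB, -14.0°

At ω = 798 rad/s:
zero (1 + j798·0.005) = 1 + j3.99 → |·| ≈ 4.1134, ∠ ≈ 75.93°
pole (1 + j798·1) = 1 + j798 → |·| ≈ 798, ∠ ≈ 89.93°
|G| = 2e+05 · 4.1134 / (798) ≈ 1030.9
Gain = 20 log₁₀(1030.9) ≈ 60.26 dB
∠G = (75.93°) − (89.93°) = -14.00°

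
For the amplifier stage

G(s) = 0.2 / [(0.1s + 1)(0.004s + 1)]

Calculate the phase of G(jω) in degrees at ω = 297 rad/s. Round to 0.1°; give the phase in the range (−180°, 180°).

At ω = 297 rad/s:
pole (1 + j297·0.1) = 1 + j29.7 → |·| ≈ 29.717, ∠ ≈ 88.07°
pole (1 + j297·0.004) = 1 + j1.188 → |·| ≈ 1.5529, ∠ ≈ 49.91°
∠G = (0°) − (88.07° + 49.91°) = -137.98°

-138.0°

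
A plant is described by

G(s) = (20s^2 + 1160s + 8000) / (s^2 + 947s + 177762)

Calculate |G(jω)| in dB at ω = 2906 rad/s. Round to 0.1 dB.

25.8 dB

Substitute s = j2906:
Numerator: 20(j2906)^2 + 1160(j2906) + 8000 = -168888720 + j3370960
Denominator: (j2906)^2 + 947(j2906) + 177762 = -8267074 + j2751982
|N| = √(168888720² + 3370960²) ≈ 1.6892e+08, ∠N ≈ 178.86°
|D| = √(8267074² + 2751982²) ≈ 8.7131e+06, ∠D ≈ 161.59°
|G| = 1.6892e+08 / 8.7131e+06 ≈ 19.387
Gain = 20 log₁₀(19.387) ≈ 25.75 dB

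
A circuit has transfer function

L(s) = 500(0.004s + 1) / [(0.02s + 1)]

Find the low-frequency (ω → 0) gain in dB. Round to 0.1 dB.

L(0) = 500 · 1 / 1 = 500
20 log₁₀(500) ≈ 53.98 dB

54.0 dB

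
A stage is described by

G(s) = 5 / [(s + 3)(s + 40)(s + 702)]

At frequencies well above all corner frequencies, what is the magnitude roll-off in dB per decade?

-60 dB/decade

Each pole contributes −20 dB/decade at high frequency; each zero contributes +20 dB/decade.
Net: 0 zero(s) − 3 pole(s) → -60 dB/decade.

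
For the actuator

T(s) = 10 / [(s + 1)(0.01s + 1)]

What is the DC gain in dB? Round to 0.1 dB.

20.0 dB

T(0) = 10 · 1 / 1 = 10
20 log₁₀(10) ≈ 20.00 dB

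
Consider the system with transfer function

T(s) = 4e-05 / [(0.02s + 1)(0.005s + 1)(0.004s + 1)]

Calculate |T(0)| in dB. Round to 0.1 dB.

-88.0 dB

T(0) = 4e-05 · 1 / 1 = 4e-05
20 log₁₀(4e-05) ≈ -87.96 dB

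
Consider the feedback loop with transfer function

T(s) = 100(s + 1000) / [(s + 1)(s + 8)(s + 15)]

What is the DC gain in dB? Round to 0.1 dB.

58.4 dB

T(0) = 100·1000 / (1·8·15) ≈ 833.33
20 log₁₀(833.33) ≈ 58.42 dB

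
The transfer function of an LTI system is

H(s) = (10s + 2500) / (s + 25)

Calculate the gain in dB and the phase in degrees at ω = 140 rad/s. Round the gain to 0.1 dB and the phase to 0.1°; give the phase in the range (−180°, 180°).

26.1 dB, -50.6°

Substitute s = j140:
Numerator: 10(j140) + 2500 = 2500 + j1400
Denominator: (j140) + 25 = 25 + j140
|N| = √(2500² + 1400²) ≈ 2865.3, ∠N ≈ 29.25°
|D| = √(25² + 140²) ≈ 142.21, ∠D ≈ 79.88°
|H| = 2865.3 / 142.21 ≈ 20.148
Gain = 20 log₁₀(20.148) ≈ 26.08 dB
∠H = 29.25° − 79.88° = -50.63°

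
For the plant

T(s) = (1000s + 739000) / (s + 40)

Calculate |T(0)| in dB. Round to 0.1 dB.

T(0) = 739000 / 40 = 18475
20 log₁₀(18475) ≈ 85.33 dB

85.3 dB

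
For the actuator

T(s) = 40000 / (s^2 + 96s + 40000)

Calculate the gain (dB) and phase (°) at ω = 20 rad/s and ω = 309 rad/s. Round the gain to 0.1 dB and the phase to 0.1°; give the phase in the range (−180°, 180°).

At s = jω = j20:
quadratic: (j20)² + 96·j20 + 40000 = 39600 + j1920 → |·| ≈ 39647, ∠ ≈ 2.78°
|T| = 40000 / 39647 ≈ 1.0089
Gain = 20 log₁₀(1.0089) ≈ 0.08 dB
∠T = 0.00° − 2.78° = -2.78°

At s = jω = j309:
quadratic: (j309)² + 96·j309 + 40000 = -55481 + j29664 → |·| ≈ 62913, ∠ ≈ 151.87°
|T| = 40000 / 62913 ≈ 0.6358
Gain = 20 log₁₀(0.6358) ≈ -3.93 dB
∠T = 0.00° − 151.87° = -151.87°

ω = 20: 0.1 dB, -2.8°; ω = 309: -3.9 dB, -151.9°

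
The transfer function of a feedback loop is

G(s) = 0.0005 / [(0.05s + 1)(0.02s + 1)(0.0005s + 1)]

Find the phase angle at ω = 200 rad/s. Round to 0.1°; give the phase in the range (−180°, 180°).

-166.0°

At ω = 200 rad/s:
pole (1 + j200·0.05) = 1 + j10 → |·| ≈ 10.05, ∠ ≈ 84.29°
pole (1 + j200·0.02) = 1 + j4 → |·| ≈ 4.1231, ∠ ≈ 75.96°
pole (1 + j200·0.0005) = 1 + j0.1 → |·| ≈ 1.005, ∠ ≈ 5.71°
∠G = (0°) − (84.29° + 75.96° + 5.71°) = -165.96°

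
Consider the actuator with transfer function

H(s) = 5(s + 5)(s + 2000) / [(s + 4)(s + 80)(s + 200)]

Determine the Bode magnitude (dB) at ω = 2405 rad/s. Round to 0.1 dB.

-51.4 dB

At s = jω = j2405:
zero (s+5): 5 + j2405 → |·| = √(5²+2405²) = √5784050 ≈ 2405, ∠ = arctan(2405/5) ≈ 89.88°
zero (s+2000): 2000 + j2405 → |·| = √(2000²+2405²) = √9784025 ≈ 3127.9, ∠ = arctan(2405/2000) ≈ 50.25°
pole (s+4): 4 + j2405 → |·| = √(4²+2405²) = √5784041 ≈ 2405, ∠ = arctan(2405/4) ≈ 89.90°
pole (s+80): 80 + j2405 → |·| = √(80²+2405²) = √5790425 ≈ 2406.3, ∠ = arctan(2405/80) ≈ 88.09°
pole (s+200): 200 + j2405 → |·| = √(200²+2405²) = √5824025 ≈ 2413.3, ∠ = arctan(2405/200) ≈ 85.25°
|H| = 5 · 7.5226e+06 / 1.3966e+10 ≈ 0.0026932
Gain = 20 log₁₀(0.0026932) ≈ -51.39 dB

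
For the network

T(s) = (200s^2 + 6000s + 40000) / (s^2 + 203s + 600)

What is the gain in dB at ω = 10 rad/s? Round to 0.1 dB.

Substitute s = j10:
Numerator: 200(j10)^2 + 6000(j10) + 40000 = 20000 + j60000
Denominator: (j10)^2 + 203(j10) + 600 = 500 + j2030
|N| = √(20000² + 60000²) ≈ 63246, ∠N ≈ 71.57°
|D| = √(500² + 2030²) ≈ 2090.7, ∠D ≈ 76.16°
|T| = 63246 / 2090.7 ≈ 30.251
Gain = 20 log₁₀(30.251) ≈ 29.61 dB

29.6 dB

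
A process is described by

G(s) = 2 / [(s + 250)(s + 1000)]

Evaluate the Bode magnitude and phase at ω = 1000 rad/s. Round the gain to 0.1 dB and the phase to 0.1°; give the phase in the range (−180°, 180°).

-117.3 dB, -121.0°

At s = jω = j1000:
pole (s+250): 250 + j1000 → |·| = √(250²+1000²) = √1062500 ≈ 1030.8, ∠ = arctan(1000/250) ≈ 75.96°
pole (s+1000): 1000 + j1000 → |·| = √(1000²+1000²) = √2000000 ≈ 1414.2, ∠ = arctan(1000/1000) ≈ 45.00°
|G| = 2 / 1.4578e+06 ≈ 1.3719e-06
Gain = 20 log₁₀(1.3719e-06) ≈ -117.25 dB
∠G = 0.00° − 120.96° = -120.96°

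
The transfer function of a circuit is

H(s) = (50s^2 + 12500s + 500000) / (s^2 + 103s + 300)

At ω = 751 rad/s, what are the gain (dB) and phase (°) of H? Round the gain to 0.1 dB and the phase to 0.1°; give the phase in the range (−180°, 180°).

34.2 dB, -10.9°

Substitute s = j751:
Numerator: 50(j751)^2 + 12500(j751) + 500000 = -27700050 + j9387500
Denominator: (j751)^2 + 103(j751) + 300 = -563701 + j77353
|N| = √(27700050² + 9387500²) ≈ 2.9248e+07, ∠N ≈ 161.28°
|D| = √(563701² + 77353²) ≈ 5.6898e+05, ∠D ≈ 172.19°
|H| = 2.9248e+07 / 5.6898e+05 ≈ 51.404
Gain = 20 log₁₀(51.404) ≈ 34.22 dB
∠H = 161.28° − 172.19° = -10.91°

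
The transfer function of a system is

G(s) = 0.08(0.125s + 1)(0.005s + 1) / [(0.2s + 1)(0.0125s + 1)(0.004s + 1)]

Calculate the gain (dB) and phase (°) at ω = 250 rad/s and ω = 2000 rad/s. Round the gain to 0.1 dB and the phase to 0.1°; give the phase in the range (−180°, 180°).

ω = 250: -35.3 dB, -66.6°; ω = 2000: -52.1 dB, -86.4°

At ω = 250 rad/s:
zero (1 + j250·0.125) = 1 + j31.25 → |·| ≈ 31.266, ∠ ≈ 88.17°
zero (1 + j250·0.005) = 1 + j1.25 → |·| ≈ 1.6008, ∠ ≈ 51.34°
pole (1 + j250·0.2) = 1 + j50 → |·| ≈ 50.01, ∠ ≈ 88.85°
pole (1 + j250·0.0125) = 1 + j3.125 → |·| ≈ 3.2811, ∠ ≈ 72.26°
pole (1 + j250·0.004) = 1 + j1 → |·| ≈ 1.4142, ∠ ≈ 45.00°
|G| = 0.08 · 31.266 · 1.6008 / (50.01 · 3.2811 · 1.4142) ≈ 0.017255
Gain = 20 log₁₀(0.017255) ≈ -35.26 dB
∠G = (88.17° + 51.34°) − (88.85° + 72.26° + 45.00°) = -66.60°

At ω = 2000 rad/s:
zero (1 + j2000·0.125) = 1 + j250 → |·| ≈ 250, ∠ ≈ 89.77°
zero (1 + j2000·0.005) = 1 + j10 → |·| ≈ 10.05, ∠ ≈ 84.29°
pole (1 + j2000·0.2) = 1 + j400 → |·| ≈ 400, ∠ ≈ 89.86°
pole (1 + j2000·0.0125) = 1 + j25 → |·| ≈ 25.02, ∠ ≈ 87.71°
pole (1 + j2000·0.004) = 1 + j8 → |·| ≈ 8.0623, ∠ ≈ 82.87°
|G| = 0.08 · 250 · 10.05 / (400 · 25.02 · 8.0623) ≈ 0.0024911
Gain = 20 log₁₀(0.0024911) ≈ -52.07 dB
∠G = (89.77° + 84.29°) − (89.86° + 87.71° + 82.87°) = -86.38°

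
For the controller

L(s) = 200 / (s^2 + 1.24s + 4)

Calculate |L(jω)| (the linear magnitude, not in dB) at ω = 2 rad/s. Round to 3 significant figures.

80.6

At s = jω = j2:
quadratic: (j2)² + 1.24·j2 + 4 = 0 + j2.48 → |·| ≈ 2.48, ∠ ≈ 90.00°
|L| = 200 / 2.48 ≈ 80.645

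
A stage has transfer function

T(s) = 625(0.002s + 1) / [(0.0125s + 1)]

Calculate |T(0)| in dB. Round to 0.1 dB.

55.9 dB

T(0) = 625 · 1 / 1 = 625
20 log₁₀(625) ≈ 55.92 dB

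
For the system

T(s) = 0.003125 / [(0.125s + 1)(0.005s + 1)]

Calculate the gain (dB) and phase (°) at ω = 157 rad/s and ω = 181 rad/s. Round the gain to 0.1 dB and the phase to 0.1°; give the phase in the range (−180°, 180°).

ω = 157: -78.1 dB, -125.2°; ω = 181: -79.8 dB, -129.6°

At ω = 157 rad/s:
pole (1 + j157·0.125) = 1 + j19.625 → |·| ≈ 19.65, ∠ ≈ 87.08°
pole (1 + j157·0.005) = 1 + j0.785 → |·| ≈ 1.2713, ∠ ≈ 38.13°
|T| = 0.003125 · 1 / (19.65 · 1.2713) ≈ 0.00012509
Gain = 20 log₁₀(0.00012509) ≈ -78.06 dB
∠T = (0°) − (87.08° + 38.13°) = -125.21°

At ω = 181 rad/s:
pole (1 + j181·0.125) = 1 + j22.625 → |·| ≈ 22.647, ∠ ≈ 87.47°
pole (1 + j181·0.005) = 1 + j0.905 → |·| ≈ 1.3487, ∠ ≈ 42.15°
|T| = 0.003125 · 1 / (22.647 · 1.3487) ≈ 0.00010231
Gain = 20 log₁₀(0.00010231) ≈ -79.80 dB
∠T = (0°) − (87.47° + 42.15°) = -129.62°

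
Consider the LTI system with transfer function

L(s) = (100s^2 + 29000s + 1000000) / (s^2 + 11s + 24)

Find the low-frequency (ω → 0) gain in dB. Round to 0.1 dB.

92.4 dB

L(0) = 1000000 / 24 ≈ 41667
20 log₁₀(41667) ≈ 92.40 dB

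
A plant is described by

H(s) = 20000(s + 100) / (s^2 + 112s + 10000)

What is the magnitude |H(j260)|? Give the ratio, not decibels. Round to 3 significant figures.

At s = jω = j260:
zero (s+100): 100 + j260 → |·| = √(100²+260²) = √77600 ≈ 278.57, ∠ = arctan(260/100) ≈ 68.96°
quadratic: (j260)² + 112·j260 + 10000 = -57600 + j29120 → |·| ≈ 64543, ∠ ≈ 153.18°
|H| = 20000 · 278.57 / 64543 ≈ 86.321

86.3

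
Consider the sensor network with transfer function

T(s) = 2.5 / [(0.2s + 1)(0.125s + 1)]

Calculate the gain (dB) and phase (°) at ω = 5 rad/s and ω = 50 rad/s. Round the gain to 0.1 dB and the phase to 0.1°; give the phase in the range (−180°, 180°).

At ω = 5 rad/s:
pole (1 + j5·0.2) = 1 + j1 → |·| ≈ 1.4142, ∠ ≈ 45.00°
pole (1 + j5·0.125) = 1 + j0.625 → |·| ≈ 1.1792, ∠ ≈ 32.01°
|T| = 2.5 · 1 / (1.4142 · 1.1792) ≈ 1.4991
Gain = 20 log₁₀(1.4991) ≈ 3.52 dB
∠T = (0°) − (45.00° + 32.01°) = -77.01°

At ω = 50 rad/s:
pole (1 + j50·0.2) = 1 + j10 → |·| ≈ 10.05, ∠ ≈ 84.29°
pole (1 + j50·0.125) = 1 + j6.25 → |·| ≈ 6.3295, ∠ ≈ 80.91°
|T| = 2.5 · 1 / (10.05 · 6.3295) ≈ 0.039301
Gain = 20 log₁₀(0.039301) ≈ -28.11 dB
∠T = (0°) − (84.29° + 80.91°) = -165.20°

ω = 5: 3.5 dB, -77.0°; ω = 50: -28.1 dB, -165.2°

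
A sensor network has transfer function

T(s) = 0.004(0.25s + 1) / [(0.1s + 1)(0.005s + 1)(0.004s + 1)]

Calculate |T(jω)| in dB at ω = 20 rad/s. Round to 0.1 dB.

At ω = 20 rad/s:
zero (1 + j20·0.25) = 1 + j5 → |·| ≈ 5.099, ∠ ≈ 78.69°
pole (1 + j20·0.1) = 1 + j2 → |·| ≈ 2.2361, ∠ ≈ 63.43°
pole (1 + j20·0.005) = 1 + j0.1 → |·| ≈ 1.005, ∠ ≈ 5.71°
pole (1 + j20·0.004) = 1 + j0.08 → |·| ≈ 1.0032, ∠ ≈ 4.57°
|T| = 0.004 · 5.099 / (2.2361 · 1.005 · 1.0032) ≈ 0.0090469
Gain = 20 log₁₀(0.0090469) ≈ -40.87 dB

-40.9 dB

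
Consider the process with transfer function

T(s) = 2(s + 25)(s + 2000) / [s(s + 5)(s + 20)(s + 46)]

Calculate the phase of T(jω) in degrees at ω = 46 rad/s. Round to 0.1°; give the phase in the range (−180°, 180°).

137.5°

At s = jω = j46:
zero (s+25): 25 + j46 → |·| = √(25²+46²) = √2741 ≈ 52.355, ∠ = arctan(46/25) ≈ 61.48°
zero (s+2000): 2000 + j46 → |·| = √(2000²+46²) = √4002116 ≈ 2000.5, ∠ = arctan(46/2000) ≈ 1.32°
pole (s+5): 5 + j46 → |·| = √(5²+46²) = √2141 ≈ 46.271, ∠ = arctan(46/5) ≈ 83.80°
pole (s+20): 20 + j46 → |·| = √(20²+46²) = √2516 ≈ 50.16, ∠ = arctan(46/20) ≈ 66.50°
pole (s+46): 46 + j46 → |·| = √(46²+46²) = √4232 ≈ 65.054, ∠ = arctan(46/46) ≈ 45.00°
pole at origin: |s| = 46, ∠ = 90.00° (in denominator)
∠T = 62.80° − 285.30° = -222.50° ≡ 137.50° (principal value)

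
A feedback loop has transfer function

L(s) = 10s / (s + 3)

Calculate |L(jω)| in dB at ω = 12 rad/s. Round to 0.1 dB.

19.7 dB

At s = jω = j12:
zero at origin: s = j12 → |·| = 12, ∠ = 90.00°
pole (s+3): 3 + j12 → |·| = √(3²+12²) = √153 ≈ 12.369, ∠ = arctan(12/3) ≈ 75.96°
|L| = 10 · 12 / 12.369 ≈ 9.7017
Gain = 20 log₁₀(9.7017) ≈ 19.74 dB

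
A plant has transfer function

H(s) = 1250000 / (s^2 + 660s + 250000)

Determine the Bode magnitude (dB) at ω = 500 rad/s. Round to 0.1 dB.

At s = jω = j500:
quadratic: (j500)² + 660·j500 + 250000 = 0 + j330000 → |·| ≈ 3.3e+05, ∠ ≈ 90.00°
|H| = 1250000 / 3.3e+05 ≈ 3.7879
Gain = 20 log₁₀(3.7879) ≈ 11.57 dB

11.6 dB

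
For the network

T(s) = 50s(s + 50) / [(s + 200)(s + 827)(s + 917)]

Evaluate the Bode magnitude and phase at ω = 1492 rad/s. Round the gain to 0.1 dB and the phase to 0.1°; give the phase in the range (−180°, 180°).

At s = jω = j1492:
zero (s+50): 50 + j1492 → |·| = √(50²+1492²) = √2228564 ≈ 1492.8, ∠ = arctan(1492/50) ≈ 88.08°
zero at origin: s = j1492 → |·| = 1492, ∠ = 90.00°
pole (s+200): 200 + j1492 → |·| = √(200²+1492²) = √2266064 ≈ 1505.3, ∠ = arctan(1492/200) ≈ 82.37°
pole (s+827): 827 + j1492 → |·| = √(827²+1492²) = √2909993 ≈ 1705.9, ∠ = arctan(1492/827) ≈ 61.00°
pole (s+917): 917 + j1492 → |·| = √(917²+1492²) = √3066953 ≈ 1751.3, ∠ = arctan(1492/917) ≈ 58.42°
|T| = 50 · 2.2273e+06 / 4.4971e+09 ≈ 0.024764
Gain = 20 log₁₀(0.024764) ≈ -32.12 dB
∠T = 178.08° − 201.79° = -23.71°

-32.1 dB, -23.7°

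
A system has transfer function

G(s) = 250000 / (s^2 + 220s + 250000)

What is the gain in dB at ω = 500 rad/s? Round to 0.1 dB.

At s = jω = j500:
quadratic: (j500)² + 220·j500 + 250000 = 0 + j110000 → |·| ≈ 1.1e+05, ∠ ≈ 90.00°
|G| = 250000 / 1.1e+05 ≈ 2.2727
Gain = 20 log₁₀(2.2727) ≈ 7.13 dB

7.1 dB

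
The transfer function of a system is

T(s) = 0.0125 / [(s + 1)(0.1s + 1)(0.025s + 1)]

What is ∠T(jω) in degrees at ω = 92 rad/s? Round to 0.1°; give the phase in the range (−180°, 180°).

At ω = 92 rad/s:
pole (1 + j92·1) = 1 + j92 → |·| ≈ 92.005, ∠ ≈ 89.38°
pole (1 + j92·0.1) = 1 + j9.2 → |·| ≈ 9.2542, ∠ ≈ 83.80°
pole (1 + j92·0.025) = 1 + j2.3 → |·| ≈ 2.508, ∠ ≈ 66.50°
∠T = (0°) − (89.38° + 83.80° + 66.50°) = -239.68° ≡ 120.32° (principal value)

120.3°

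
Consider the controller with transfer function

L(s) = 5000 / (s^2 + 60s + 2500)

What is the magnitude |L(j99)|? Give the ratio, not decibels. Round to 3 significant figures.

0.531

At s = jω = j99:
quadratic: (j99)² + 60·j99 + 2500 = -7301 + j5940 → |·| ≈ 9412.1, ∠ ≈ 140.87°
|L| = 5000 / 9412.1 ≈ 0.53123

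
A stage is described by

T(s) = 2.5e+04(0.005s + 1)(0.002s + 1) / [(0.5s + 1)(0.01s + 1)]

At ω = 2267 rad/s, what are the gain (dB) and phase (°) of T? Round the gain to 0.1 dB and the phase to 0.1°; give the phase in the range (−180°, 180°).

34.2 dB, -14.9°

At ω = 2267 rad/s:
zero (1 + j2267·0.005) = 1 + j11.335 → |·| ≈ 11.379, ∠ ≈ 84.96°
zero (1 + j2267·0.002) = 1 + j4.534 → |·| ≈ 4.643, ∠ ≈ 77.56°
pole (1 + j2267·0.5) = 1 + j1133.5 → |·| ≈ 1133.5, ∠ ≈ 89.95°
pole (1 + j2267·0.01) = 1 + j22.67 → |·| ≈ 22.692, ∠ ≈ 87.47°
|T| = 2.5e+04 · 11.379 · 4.643 / (1133.5 · 22.692) ≈ 51.351
Gain = 20 log₁₀(51.351) ≈ 34.21 dB
∠T = (84.96° + 77.56°) − (89.95° + 87.47°) = -14.90°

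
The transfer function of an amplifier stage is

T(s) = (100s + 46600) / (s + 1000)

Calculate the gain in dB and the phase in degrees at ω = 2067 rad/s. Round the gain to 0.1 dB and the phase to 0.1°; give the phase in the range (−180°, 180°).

39.3 dB, 13.1°

Substitute s = j2067:
Numerator: 100(j2067) + 46600 = 46600 + j206700
Denominator: (j2067) + 1000 = 1000 + j2067
|N| = √(46600² + 206700²) ≈ 2.1189e+05, ∠N ≈ 77.30°
|D| = √(1000² + 2067²) ≈ 2296.2, ∠D ≈ 64.18°
|T| = 2.1189e+05 / 2296.2 ≈ 92.279
Gain = 20 log₁₀(92.279) ≈ 39.30 dB
∠T = 77.30° − 64.18° = 13.12°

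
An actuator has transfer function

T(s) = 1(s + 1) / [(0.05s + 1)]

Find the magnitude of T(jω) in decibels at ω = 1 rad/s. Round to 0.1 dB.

3.0 dB

At ω = 1 rad/s:
zero (1 + j1·1) = 1 + j1 → |·| ≈ 1.4142, ∠ ≈ 45.00°
pole (1 + j1·0.05) = 1 + j0.05 → |·| ≈ 1.0012, ∠ ≈ 2.86°
|T| = 1 · 1.4142 / (1.0012) ≈ 1.4125
Gain = 20 log₁₀(1.4125) ≈ 3.00 dB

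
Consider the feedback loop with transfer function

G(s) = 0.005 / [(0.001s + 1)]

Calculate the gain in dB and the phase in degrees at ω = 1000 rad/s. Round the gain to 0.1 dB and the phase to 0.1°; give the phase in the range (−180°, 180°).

At ω = 1000 rad/s:
pole (1 + j1000·0.001) = 1 + j1 → |·| ≈ 1.4142, ∠ ≈ 45.00°
|G| = 0.005 · 1 / (1.4142) ≈ 0.0035356
Gain = 20 log₁₀(0.0035356) ≈ -49.03 dB
∠G = (0°) − (45.00°) = -45.00°

-49.0 dB, -45.0°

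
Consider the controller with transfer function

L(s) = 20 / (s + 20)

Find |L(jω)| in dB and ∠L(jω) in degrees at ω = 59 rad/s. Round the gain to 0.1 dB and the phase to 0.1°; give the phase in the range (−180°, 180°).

Substitute s = j59:
Numerator: 20 = 20 + j0
Denominator: (j59) + 20 = 20 + j59
|N| = √(20² + 0²) ≈ 20, ∠N ≈ 0.00°
|D| = √(20² + 59²) ≈ 62.298, ∠D ≈ 71.27°
|L| = 20 / 62.298 ≈ 0.32104
Gain = 20 log₁₀(0.32104) ≈ -9.87 dB
∠L = 0.00° − 71.27° = -71.27°

-9.9 dB, -71.3°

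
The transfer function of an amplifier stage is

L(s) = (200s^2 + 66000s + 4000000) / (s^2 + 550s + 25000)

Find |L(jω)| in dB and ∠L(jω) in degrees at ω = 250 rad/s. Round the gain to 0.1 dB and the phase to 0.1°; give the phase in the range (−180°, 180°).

42.3 dB, 12.0°

Substitute s = j250:
Numerator: 200(j250)^2 + 66000(j250) + 4000000 = -8500000 + j16500000
Denominator: (j250)^2 + 550(j250) + 25000 = -37500 + j137500
|N| = √(8500000² + 16500000²) ≈ 1.8561e+07, ∠N ≈ 117.26°
|D| = √(37500² + 137500²) ≈ 1.4252e+05, ∠D ≈ 105.26°
|L| = 1.8561e+07 / 1.4252e+05 ≈ 130.23
Gain = 20 log₁₀(130.23) ≈ 42.29 dB
∠L = 117.26° − 105.26° = 12.00°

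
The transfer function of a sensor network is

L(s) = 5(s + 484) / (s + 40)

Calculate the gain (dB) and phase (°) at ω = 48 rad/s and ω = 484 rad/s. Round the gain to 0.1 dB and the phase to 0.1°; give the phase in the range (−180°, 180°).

At s = jω = j48:
zero (s+484): 484 + j48 → |·| = √(484²+48²) = √236560 ≈ 486.37, ∠ = arctan(48/484) ≈ 5.66°
pole (s+40): 40 + j48 → |·| = √(40²+48²) = √3904 ≈ 62.482, ∠ = arctan(48/40) ≈ 50.19°
|L| = 5 · 486.37 / 62.482 ≈ 38.921
Gain = 20 log₁₀(38.921) ≈ 31.80 dB
∠L = 5.66° − 50.19° = -44.53°

At s = jω = j484:
zero (s+484): 484 + j484 → |·| = √(484²+484²) = √468512 ≈ 684.48, ∠ = arctan(484/484) ≈ 45.00°
pole (s+40): 40 + j484 → |·| = √(40²+484²) = √235856 ≈ 485.65, ∠ = arctan(484/40) ≈ 85.28°
|L| = 5 · 684.48 / 485.65 ≈ 7.0471
Gain = 20 log₁₀(7.0471) ≈ 16.96 dB
∠L = 45.00° − 85.28° = -40.28°

ω = 48: 31.8 dB, -44.5°; ω = 484: 17.0 dB, -40.3°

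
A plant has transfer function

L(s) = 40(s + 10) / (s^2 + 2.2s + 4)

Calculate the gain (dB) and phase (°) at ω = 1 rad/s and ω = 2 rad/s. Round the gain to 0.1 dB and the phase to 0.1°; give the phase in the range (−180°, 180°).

ω = 1: 40.7 dB, -30.5°; ω = 2: 39.3 dB, -78.7°

At s = jω = j1:
zero (s+10): 10 + j1 → |·| = √(10²+1²) = √101 ≈ 10.05, ∠ = arctan(1/10) ≈ 5.71°
quadratic: (j1)² + 2.2·j1 + 4 = 3 + j2.2 → |·| ≈ 3.7202, ∠ ≈ 36.25°
|L| = 40 · 10.05 / 3.7202 ≈ 108.06
Gain = 20 log₁₀(108.06) ≈ 40.67 dB
∠L = 5.71° − 36.25° = -30.54°

At s = jω = j2:
zero (s+10): 10 + j2 → |·| = √(10²+2²) = √104 ≈ 10.198, ∠ = arctan(2/10) ≈ 11.31°
quadratic: (j2)² + 2.2·j2 + 4 = 0 + j4.4 → |·| ≈ 4.4, ∠ ≈ 90.00°
|L| = 40 · 10.198 / 4.4 ≈ 92.709
Gain = 20 log₁₀(92.709) ≈ 39.34 dB
∠L = 11.31° − 90.00° = -78.69°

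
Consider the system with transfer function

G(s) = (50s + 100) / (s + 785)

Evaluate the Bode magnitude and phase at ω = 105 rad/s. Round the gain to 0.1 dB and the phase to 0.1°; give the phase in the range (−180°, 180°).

16.4 dB, 81.3°

Substitute s = j105:
Numerator: 50(j105) + 100 = 100 + j5250
Denominator: (j105) + 785 = 785 + j105
|N| = √(100² + 5250²) ≈ 5251, ∠N ≈ 88.91°
|D| = √(785² + 105²) ≈ 791.99, ∠D ≈ 7.62°
|G| = 5251 / 791.99 ≈ 6.6301
Gain = 20 log₁₀(6.6301) ≈ 16.43 dB
∠G = 88.91° − 7.62° = 81.29°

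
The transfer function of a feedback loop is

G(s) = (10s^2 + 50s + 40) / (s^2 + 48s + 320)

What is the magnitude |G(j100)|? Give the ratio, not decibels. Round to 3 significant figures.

Substitute s = j100:
Numerator: 10(j100)^2 + 50(j100) + 40 = -99960 + j5000
Denominator: (j100)^2 + 48(j100) + 320 = -9680 + j4800
|N| = √(99960² + 5000²) ≈ 1.0008e+05, ∠N ≈ 177.14°
|D| = √(9680² + 4800²) ≈ 10805, ∠D ≈ 153.62°
|G| = 1.0008e+05 / 10805 ≈ 9.2624

9.26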